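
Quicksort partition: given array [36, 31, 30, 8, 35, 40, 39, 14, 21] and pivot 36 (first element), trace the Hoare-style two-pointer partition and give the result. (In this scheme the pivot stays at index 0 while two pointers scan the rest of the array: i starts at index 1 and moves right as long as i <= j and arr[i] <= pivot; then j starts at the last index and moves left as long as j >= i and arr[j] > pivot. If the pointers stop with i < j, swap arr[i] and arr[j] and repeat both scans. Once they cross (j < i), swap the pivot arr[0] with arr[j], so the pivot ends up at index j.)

Hoare-style two-pointer partition with pivot = 36:

Initial array: [36, 31, 30, 8, 35, 40, 39, 14, 21]

Pointers start at i = 1, j = 8.
i stops at index 5 (arr[5]=40 > 36), j stops at index 8 (arr[8]=21 <= 36): swap arr[5] and arr[8], array becomes [36, 31, 30, 8, 35, 21, 39, 14, 40]
i stops at index 6 (arr[6]=39 > 36), j stops at index 7 (arr[7]=14 <= 36): swap arr[6] and arr[7], array becomes [36, 31, 30, 8, 35, 21, 14, 39, 40]
i ends at 7, j ends at 6: the pointers have crossed (j < i), so scanning stops.

Swap pivot arr[0] with arr[6] to place pivot at position 6: [14, 31, 30, 8, 35, 21, 36, 39, 40]
Pivot position: 6

After partitioning with pivot 36, the array becomes [14, 31, 30, 8, 35, 21, 36, 39, 40]. The pivot is placed at index 6. All elements to the left of the pivot are <= 36, and all elements to the right are > 36.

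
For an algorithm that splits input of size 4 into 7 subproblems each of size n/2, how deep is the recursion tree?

For divide and conquer with division factor 2:

Problem sizes at each level:
Level 0: 4
Level 1: 2
Level 2: 1

The root is level 0 and the size-1 base case is level 2 (the tree spans levels 0 through 2, i.e. 3 levels counting the root), so the depth is the number of divisions: log_2(4) = 2

The recursion tree depth is log_2(4) = 2. At each level, the problem size is divided by 2, so it takes 2 divisions to reduce to a base case of size 1. The algorithm makes 7 recursive calls at each level.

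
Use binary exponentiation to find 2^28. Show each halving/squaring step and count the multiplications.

Computing 2^28 by squaring (build up from 2^1; each line after the first costs one multiplication):

2^1 = 2
2^2 = (2^1)^2 = 2^2 = 4
2^3 = 2 * 2^2 = 2 * 4 = 8
2^6 = (2^3)^2 = 8^2 = 64
2^7 = 2 * 2^6 = 2 * 64 = 128
2^14 = (2^7)^2 = 128^2 = 16384
2^28 = (2^14)^2 = 16384^2 = 268435456

Result: 268435456
Multiplications needed: 6 (6 lines after 2^1)

2^28 = 268435456. Using exponentiation by squaring, this requires 6 multiplications. The key idea: if the exponent is even, square the half-power; if odd, multiply by the base once.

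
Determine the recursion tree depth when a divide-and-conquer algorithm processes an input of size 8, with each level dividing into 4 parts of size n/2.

For divide and conquer with division factor 2:

Problem sizes at each level:
Level 0: 8
Level 1: 4
Level 2: 2
Level 3: 1

The root is level 0 and the size-1 base case is level 3 (the tree spans levels 0 through 3, i.e. 4 levels counting the root), so the depth is the number of divisions: log_2(8) = 3

The recursion tree depth is log_2(8) = 3. At each level, the problem size is divided by 2, so it takes 3 divisions to reduce to a base case of size 1. The algorithm makes 4 recursive calls at each level.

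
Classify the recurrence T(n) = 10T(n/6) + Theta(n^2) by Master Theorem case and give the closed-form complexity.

Master Theorem for T(n) = 10T(n/6) + O(n^2):

a = 10, b = 6, c = 2
log_b(a) = log_6(10) = 1.2851

Case 3: c = 2 > log_6(10) = 1.2851
T(n) = O(n^2) = O(n^2)

For T(n) = 10T(n/6) + O(n^2): log_6(10) = 1.2851. This is Case 3 of the Master Theorem (c > log_b(a), work dominated by root), giving O(n^2).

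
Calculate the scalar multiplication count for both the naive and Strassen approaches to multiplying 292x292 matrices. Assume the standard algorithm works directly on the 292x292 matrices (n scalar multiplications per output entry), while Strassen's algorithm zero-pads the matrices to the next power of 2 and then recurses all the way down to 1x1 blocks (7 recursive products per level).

Matrix multiplication for 292x292 matrices:

Strassen's algorithm requires power-of-2 dimensions. Pad 292x292 to 512x512 (next power of 2).

Standard algorithm: 292^3 = 24897088 multiplications
Strassen's algorithm: 7^(log2(512)) = 7^9 = 40353607 multiplications
Difference: 24897088 - 40353607 = -15456519 (Strassen uses MORE here due to padding overhead — for small or just-over-power-of-2 n, padding can outweigh the per-level savings)

Standard: 24897088 multiplications (292^3). Strassen: 40353607 multiplications (7^9, after padding to 512x512). Strassen reduces 8 recursive multiplications to 7 at each level.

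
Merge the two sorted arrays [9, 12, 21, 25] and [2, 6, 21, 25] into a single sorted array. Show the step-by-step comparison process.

Merging process:

Compare 9 vs 2: take 2 from right. Merged: [2]
Compare 9 vs 6: take 6 from right. Merged: [2, 6]
Compare 9 vs 21: take 9 from left. Merged: [2, 6, 9]
Compare 12 vs 21: take 12 from left. Merged: [2, 6, 9, 12]
Compare 21 vs 21: take 21 from left. Merged: [2, 6, 9, 12, 21]
Compare 25 vs 21: take 21 from right. Merged: [2, 6, 9, 12, 21, 21]
Compare 25 vs 25: take 25 from left. Merged: [2, 6, 9, 12, 21, 21, 25]
Append remaining from right: [25]. Merged: [2, 6, 9, 12, 21, 21, 25, 25]

Final merged array: [2, 6, 9, 12, 21, 21, 25, 25]
Total comparisons: 7

The merged array is [2, 6, 9, 12, 21, 21, 25, 25], requiring 7 comparisons. The merge step runs in O(n) time where n is the total number of elements.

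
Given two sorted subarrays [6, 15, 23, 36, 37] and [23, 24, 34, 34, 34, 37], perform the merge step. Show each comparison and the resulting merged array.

Merging process:

Compare 6 vs 23: take 6 from left. Merged: [6]
Compare 15 vs 23: take 15 from left. Merged: [6, 15]
Compare 23 vs 23: take 23 from left. Merged: [6, 15, 23]
Compare 36 vs 23: take 23 from right. Merged: [6, 15, 23, 23]
Compare 36 vs 24: take 24 from right. Merged: [6, 15, 23, 23, 24]
Compare 36 vs 34: take 34 from right. Merged: [6, 15, 23, 23, 24, 34]
Compare 36 vs 34: take 34 from right. Merged: [6, 15, 23, 23, 24, 34, 34]
Compare 36 vs 34: take 34 from right. Merged: [6, 15, 23, 23, 24, 34, 34, 34]
Compare 36 vs 37: take 36 from left. Merged: [6, 15, 23, 23, 24, 34, 34, 34, 36]
Compare 37 vs 37: take 37 from left. Merged: [6, 15, 23, 23, 24, 34, 34, 34, 36, 37]
Append remaining from right: [37]. Merged: [6, 15, 23, 23, 24, 34, 34, 34, 36, 37, 37]

Final merged array: [6, 15, 23, 23, 24, 34, 34, 34, 36, 37, 37]
Total comparisons: 10

The merged array is [6, 15, 23, 23, 24, 34, 34, 34, 36, 37, 37], requiring 10 comparisons. The merge step runs in O(n) time where n is the total number of elements.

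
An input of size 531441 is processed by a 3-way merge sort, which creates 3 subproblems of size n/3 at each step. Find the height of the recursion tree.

For divide and conquer with division factor 3:

Problem sizes at each level:
Level 0: 531441
Level 1: 177147
Level 2: 59049
Level 3: 19683
Level 4: 6561
Level 5: 2187
Level 6: 729
Level 7: 243
Level 8: 81
Level 9: 27
Level 10: 9
Level 11: 3
Level 12: 1

The root is level 0 and the size-1 base case is level 12 (the tree spans levels 0 through 12, i.e. 13 levels counting the root), so the depth is the number of divisions: log_3(531441) = 12

The recursion tree depth is log_3(531441) = 12. At each level, the problem size is divided by 3, so it takes 12 divisions to reduce to a base case of size 1. The algorithm makes 3 recursive calls at each level.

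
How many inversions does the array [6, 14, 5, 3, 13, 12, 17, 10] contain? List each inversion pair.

Finding inversions in [6, 14, 5, 3, 13, 12, 17, 10]:

(0, 2): arr[0]=6 > arr[2]=5
(0, 3): arr[0]=6 > arr[3]=3
(1, 2): arr[1]=14 > arr[2]=5
(1, 3): arr[1]=14 > arr[3]=3
(1, 4): arr[1]=14 > arr[4]=13
(1, 5): arr[1]=14 > arr[5]=12
(1, 7): arr[1]=14 > arr[7]=10
(2, 3): arr[2]=5 > arr[3]=3
(4, 5): arr[4]=13 > arr[5]=12
(4, 7): arr[4]=13 > arr[7]=10
(5, 7): arr[5]=12 > arr[7]=10
(6, 7): arr[6]=17 > arr[7]=10

Total inversions: 12

The array has 12 inversion(s): (0,2), (0,3), (1,2), (1,3), (1,4), (1,5), (1,7), (2,3), (4,5), (4,7), (5,7), (6,7). Each pair (i,j) satisfies i < j and arr[i] > arr[j].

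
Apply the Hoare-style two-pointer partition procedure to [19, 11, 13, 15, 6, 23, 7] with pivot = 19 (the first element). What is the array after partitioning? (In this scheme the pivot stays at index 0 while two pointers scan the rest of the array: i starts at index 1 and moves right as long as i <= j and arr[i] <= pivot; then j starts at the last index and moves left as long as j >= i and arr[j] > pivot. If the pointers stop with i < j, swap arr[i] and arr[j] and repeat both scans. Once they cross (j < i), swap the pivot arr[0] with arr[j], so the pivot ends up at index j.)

Hoare-style two-pointer partition with pivot = 19:

Initial array: [19, 11, 13, 15, 6, 23, 7]

Pointers start at i = 1, j = 6.
i stops at index 5 (arr[5]=23 > 19), j stops at index 6 (arr[6]=7 <= 19): swap arr[5] and arr[6], array becomes [19, 11, 13, 15, 6, 7, 23]
i ends at 6, j ends at 5: the pointers have crossed (j < i), so scanning stops.

Swap pivot arr[0] with arr[5] to place pivot at position 5: [7, 11, 13, 15, 6, 19, 23]
Pivot position: 5

After partitioning with pivot 19, the array becomes [7, 11, 13, 15, 6, 19, 23]. The pivot is placed at index 5. All elements to the left of the pivot are <= 19, and all elements to the right are > 19.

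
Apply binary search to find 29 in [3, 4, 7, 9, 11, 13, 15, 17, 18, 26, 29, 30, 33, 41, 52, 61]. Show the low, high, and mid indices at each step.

Binary search for 29 in [3, 4, 7, 9, 11, 13, 15, 17, 18, 26, 29, 30, 33, 41, 52, 61]:

lo=0, hi=15, mid=7, arr[mid]=17 -> 17 < 29, search right half
lo=8, hi=15, mid=11, arr[mid]=30 -> 30 > 29, search left half
lo=8, hi=10, mid=9, arr[mid]=26 -> 26 < 29, search right half
lo=10, hi=10, mid=10, arr[mid]=29 -> Found target at index 10!

Binary search finds 29 at index 10 after 4 comparisons. The search repeatedly halves the search space by comparing with the middle element.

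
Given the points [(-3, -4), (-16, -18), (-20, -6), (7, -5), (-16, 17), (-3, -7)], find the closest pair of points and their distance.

Computing all pairwise distances among 6 points:

d((-3, -4), (-16, -18)) = 19.105
d((-3, -4), (-20, -6)) = 17.1172
d((-3, -4), (7, -5)) = 10.0499
d((-3, -4), (-16, 17)) = 24.6982
d((-3, -4), (-3, -7)) = 3.0 <-- minimum
d((-16, -18), (-20, -6)) = 12.6491
d((-16, -18), (7, -5)) = 26.4197
d((-16, -18), (-16, 17)) = 35.0
d((-16, -18), (-3, -7)) = 17.0294
d((-20, -6), (7, -5)) = 27.0185
d((-20, -6), (-16, 17)) = 23.3452
d((-20, -6), (-3, -7)) = 17.0294
d((7, -5), (-16, 17)) = 31.8277
d((7, -5), (-3, -7)) = 10.198
d((-16, 17), (-3, -7)) = 27.2947

Closest pair: (-3, -4) and (-3, -7) with distance 3.0

The closest pair is (-3, -4) and (-3, -7) with Euclidean distance 3.0. For 6 points, brute-force pairwise comparison is shown above. For large n, the divide-and-conquer algorithm (sort by x, recurse on halves, check the dividing strip) achieves O(n log n).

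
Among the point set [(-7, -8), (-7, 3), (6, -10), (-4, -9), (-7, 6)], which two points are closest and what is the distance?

Computing all pairwise distances among 5 points:

d((-7, -8), (-7, 3)) = 11.0
d((-7, -8), (6, -10)) = 13.1529
d((-7, -8), (-4, -9)) = 3.1623
d((-7, -8), (-7, 6)) = 14.0
d((-7, 3), (6, -10)) = 18.3848
d((-7, 3), (-4, -9)) = 12.3693
d((-7, 3), (-7, 6)) = 3.0 <-- minimum
d((6, -10), (-4, -9)) = 10.0499
d((6, -10), (-7, 6)) = 20.6155
d((-4, -9), (-7, 6)) = 15.2971

Closest pair: (-7, 3) and (-7, 6) with distance 3.0

The closest pair is (-7, 3) and (-7, 6) with Euclidean distance 3.0. For 5 points, brute-force pairwise comparison is shown above. For large n, the divide-and-conquer algorithm (sort by x, recurse on halves, check the dividing strip) achieves O(n log n).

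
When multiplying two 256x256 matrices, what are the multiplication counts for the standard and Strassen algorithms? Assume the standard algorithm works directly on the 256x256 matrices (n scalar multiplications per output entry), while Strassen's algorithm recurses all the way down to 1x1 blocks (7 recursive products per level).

Matrix multiplication for 256x256 matrices:

Standard algorithm: 256^3 = 16777216 multiplications
Strassen's algorithm: 7^(log2(256)) = 7^8 = 5764801 multiplications
Savings: 16777216 - 5764801 = 11012415 multiplications

Standard: 16777216 multiplications (256^3). Strassen: 5764801 multiplications (7^8). Strassen reduces 8 recursive multiplications to 7 at each level.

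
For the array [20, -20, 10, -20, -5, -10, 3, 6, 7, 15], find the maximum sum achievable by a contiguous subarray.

Using Kadane's algorithm on [20, -20, 10, -20, -5, -10, 3, 6, 7, 15]:

Scanning through the array:
Position 1 (value -20): max_ending_here = 0, max_so_far = 20
Position 2 (value 10): max_ending_here = 10, max_so_far = 20
Position 3 (value -20): max_ending_here = -10, max_so_far = 20
Position 4 (value -5): max_ending_here = -5, max_so_far = 20
Position 5 (value -10): max_ending_here = -10, max_so_far = 20
Position 6 (value 3): max_ending_here = 3, max_so_far = 20
Position 7 (value 6): max_ending_here = 9, max_so_far = 20
Position 8 (value 7): max_ending_here = 16, max_so_far = 20
Position 9 (value 15): max_ending_here = 31, max_so_far = 31

Maximum subarray: [3, 6, 7, 15]
Maximum sum: 31

The maximum subarray is [3, 6, 7, 15] with sum 31. This subarray runs from index 6 to index 9.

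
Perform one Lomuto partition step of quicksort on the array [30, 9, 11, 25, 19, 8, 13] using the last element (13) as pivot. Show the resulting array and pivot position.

Lomuto partition with pivot = 13:

Initial array: [30, 9, 11, 25, 19, 8, 13]

arr[0]=30 > 13: no swap
arr[1]=9 <= 13: swap with position 0, array becomes [9, 30, 11, 25, 19, 8, 13]
arr[2]=11 <= 13: swap with position 1, array becomes [9, 11, 30, 25, 19, 8, 13]
arr[3]=25 > 13: no swap
arr[4]=19 > 13: no swap
arr[5]=8 <= 13: swap with position 2, array becomes [9, 11, 8, 25, 19, 30, 13]

Place pivot at position 3: [9, 11, 8, 13, 19, 30, 25]
Pivot position: 3

After partitioning with pivot 13, the array becomes [9, 11, 8, 13, 19, 30, 25]. The pivot is placed at index 3. All elements to the left of the pivot are <= 13, and all elements to the right are > 13.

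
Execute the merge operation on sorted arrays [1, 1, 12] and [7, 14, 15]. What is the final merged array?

Merging process:

Compare 1 vs 7: take 1 from left. Merged: [1]
Compare 1 vs 7: take 1 from left. Merged: [1, 1]
Compare 12 vs 7: take 7 from right. Merged: [1, 1, 7]
Compare 12 vs 14: take 12 from left. Merged: [1, 1, 7, 12]
Append remaining from right: [14, 15]. Merged: [1, 1, 7, 12, 14, 15]

Final merged array: [1, 1, 7, 12, 14, 15]
Total comparisons: 4

The merged array is [1, 1, 7, 12, 14, 15], requiring 4 comparisons. The merge step runs in O(n) time where n is the total number of elements.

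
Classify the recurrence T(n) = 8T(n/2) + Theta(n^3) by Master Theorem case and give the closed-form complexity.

Master Theorem for T(n) = 8T(n/2) + O(n^3):

a = 8, b = 2, c = 3
log_b(a) = log_2(8) = 3.0000

Case 2: c = 3 = log_2(8) = 3.0000
T(n) = O(n^3 log n) = O(n^3 log n)

For T(n) = 8T(n/2) + O(n^3): log_2(8) = 3.0000. This is Case 2 of the Master Theorem (c = log_b(a), equal work at all levels), giving O(n^3 log n).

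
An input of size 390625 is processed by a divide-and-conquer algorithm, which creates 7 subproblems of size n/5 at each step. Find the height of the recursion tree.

For divide and conquer with division factor 5:

Problem sizes at each level:
Level 0: 390625
Level 1: 78125
Level 2: 15625
Level 3: 3125
Level 4: 625
Level 5: 125
Level 6: 25
Level 7: 5
Level 8: 1

The root is level 0 and the size-1 base case is level 8 (the tree spans levels 0 through 8, i.e. 9 levels counting the root), so the depth is the number of divisions: log_5(390625) = 8

The recursion tree depth is log_5(390625) = 8. At each level, the problem size is divided by 5, so it takes 8 divisions to reduce to a base case of size 1. The algorithm makes 7 recursive calls at each level.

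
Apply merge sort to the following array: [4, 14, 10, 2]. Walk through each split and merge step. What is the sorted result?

Merge sort trace:

Split: [4, 14, 10, 2] -> [4, 14] and [10, 2]
  Split: [4, 14] -> [4] and [14]
  Merge: [4] + [14] -> [4, 14]
  Split: [10, 2] -> [10] and [2]
  Merge: [10] + [2] -> [2, 10]
Merge: [4, 14] + [2, 10] -> [2, 4, 10, 14]

Final sorted array: [2, 4, 10, 14]

The merge sort proceeds by recursively splitting the array and merging sorted halves.
After all merges, the sorted array is [2, 4, 10, 14].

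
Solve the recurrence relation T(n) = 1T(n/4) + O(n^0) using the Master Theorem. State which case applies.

Master Theorem for T(n) = 1T(n/4) + O(n^0):

a = 1, b = 4, c = 0
log_b(a) = log_4(1) = 0.0000

Case 2: c = 0 = log_4(1) = 0.0000
T(n) = O(n^0 log n) = O(log n)

For T(n) = 1T(n/4) + O(n^0): log_4(1) = 0.0000. This is Case 2 of the Master Theorem (c = log_b(a), equal work at all levels), giving O(log n).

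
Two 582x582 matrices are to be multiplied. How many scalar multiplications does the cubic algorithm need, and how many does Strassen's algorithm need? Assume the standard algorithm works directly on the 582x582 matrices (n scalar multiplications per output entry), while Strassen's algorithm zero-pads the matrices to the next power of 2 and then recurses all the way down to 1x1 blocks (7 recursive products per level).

Matrix multiplication for 582x582 matrices:

Strassen's algorithm requires power-of-2 dimensions. Pad 582x582 to 1024x1024 (next power of 2).

Standard algorithm: 582^3 = 197137368 multiplications
Strassen's algorithm: 7^(log2(1024)) = 7^10 = 282475249 multiplications
Difference: 197137368 - 282475249 = -85337881 (Strassen uses MORE here due to padding overhead — for small or just-over-power-of-2 n, padding can outweigh the per-level savings)

Standard: 197137368 multiplications (582^3). Strassen: 282475249 multiplications (7^10, after padding to 1024x1024). Strassen reduces 8 recursive multiplications to 7 at each level.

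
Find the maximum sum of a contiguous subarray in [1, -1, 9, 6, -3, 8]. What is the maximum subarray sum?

Using Kadane's algorithm on [1, -1, 9, 6, -3, 8]:

Scanning through the array:
Position 1 (value -1): max_ending_here = 0, max_so_far = 1
Position 2 (value 9): max_ending_here = 9, max_so_far = 9
Position 3 (value 6): max_ending_here = 15, max_so_far = 15
Position 4 (value -3): max_ending_here = 12, max_so_far = 15
Position 5 (value 8): max_ending_here = 20, max_so_far = 20

Maximum subarray: [1, -1, 9, 6, -3, 8]
Maximum sum: 20

The maximum subarray is [1, -1, 9, 6, -3, 8] with sum 20. This subarray runs from index 0 to index 5.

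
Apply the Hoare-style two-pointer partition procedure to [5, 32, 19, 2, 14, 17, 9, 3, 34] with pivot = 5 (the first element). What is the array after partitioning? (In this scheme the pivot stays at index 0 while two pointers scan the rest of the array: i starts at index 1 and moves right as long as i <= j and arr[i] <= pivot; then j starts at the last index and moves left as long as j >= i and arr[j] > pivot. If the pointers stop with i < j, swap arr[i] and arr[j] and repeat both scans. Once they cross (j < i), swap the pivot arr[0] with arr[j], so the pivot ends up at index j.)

Hoare-style two-pointer partition with pivot = 5:

Initial array: [5, 32, 19, 2, 14, 17, 9, 3, 34]

Pointers start at i = 1, j = 8.
i stops at index 1 (arr[1]=32 > 5), j stops at index 7 (arr[7]=3 <= 5): swap arr[1] and arr[7], array becomes [5, 3, 19, 2, 14, 17, 9, 32, 34]
i stops at index 2 (arr[2]=19 > 5), j stops at index 3 (arr[3]=2 <= 5): swap arr[2] and arr[3], array becomes [5, 3, 2, 19, 14, 17, 9, 32, 34]
i ends at 3, j ends at 2: the pointers have crossed (j < i), so scanning stops.

Swap pivot arr[0] with arr[2] to place pivot at position 2: [2, 3, 5, 19, 14, 17, 9, 32, 34]
Pivot position: 2

After partitioning with pivot 5, the array becomes [2, 3, 5, 19, 14, 17, 9, 32, 34]. The pivot is placed at index 2. All elements to the left of the pivot are <= 5, and all elements to the right are > 5.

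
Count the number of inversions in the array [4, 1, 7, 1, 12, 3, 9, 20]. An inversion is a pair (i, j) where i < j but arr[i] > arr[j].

Finding inversions in [4, 1, 7, 1, 12, 3, 9, 20]:

(0, 1): arr[0]=4 > arr[1]=1
(0, 3): arr[0]=4 > arr[3]=1
(0, 5): arr[0]=4 > arr[5]=3
(2, 3): arr[2]=7 > arr[3]=1
(2, 5): arr[2]=7 > arr[5]=3
(4, 5): arr[4]=12 > arr[5]=3
(4, 6): arr[4]=12 > arr[6]=9

Total inversions: 7

The array has 7 inversion(s): (0,1), (0,3), (0,5), (2,3), (2,5), (4,5), (4,6). Each pair (i,j) satisfies i < j and arr[i] > arr[j].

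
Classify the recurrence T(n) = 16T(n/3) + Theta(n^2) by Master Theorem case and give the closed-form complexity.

Master Theorem for T(n) = 16T(n/3) + O(n^2):

a = 16, b = 3, c = 2
log_b(a) = log_3(16) = 2.5237

Case 1: c = 2 < log_3(16) = 2.5237
T(n) = O(n^(log_3 16))

For T(n) = 16T(n/3) + O(n^2): log_3(16) = 2.5237. This is Case 1 of the Master Theorem (c < log_b(a), work dominated by leaves), giving O(n^(log_3 16)).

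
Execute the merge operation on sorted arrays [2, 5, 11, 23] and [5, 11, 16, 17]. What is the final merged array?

Merging process:

Compare 2 vs 5: take 2 from left. Merged: [2]
Compare 5 vs 5: take 5 from left. Merged: [2, 5]
Compare 11 vs 5: take 5 from right. Merged: [2, 5, 5]
Compare 11 vs 11: take 11 from left. Merged: [2, 5, 5, 11]
Compare 23 vs 11: take 11 from right. Merged: [2, 5, 5, 11, 11]
Compare 23 vs 16: take 16 from right. Merged: [2, 5, 5, 11, 11, 16]
Compare 23 vs 17: take 17 from right. Merged: [2, 5, 5, 11, 11, 16, 17]
Append remaining from left: [23]. Merged: [2, 5, 5, 11, 11, 16, 17, 23]

Final merged array: [2, 5, 5, 11, 11, 16, 17, 23]
Total comparisons: 7

The merged array is [2, 5, 5, 11, 11, 16, 17, 23], requiring 7 comparisons. The merge step runs in O(n) time where n is the total number of elements.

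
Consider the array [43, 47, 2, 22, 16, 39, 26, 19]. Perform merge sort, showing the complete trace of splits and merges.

Merge sort trace:

Split: [43, 47, 2, 22, 16, 39, 26, 19] -> [43, 47, 2, 22] and [16, 39, 26, 19]
  Split: [43, 47, 2, 22] -> [43, 47] and [2, 22]
    Split: [43, 47] -> [43] and [47]
    Merge: [43] + [47] -> [43, 47]
    Split: [2, 22] -> [2] and [22]
    Merge: [2] + [22] -> [2, 22]
  Merge: [43, 47] + [2, 22] -> [2, 22, 43, 47]
  Split: [16, 39, 26, 19] -> [16, 39] and [26, 19]
    Split: [16, 39] -> [16] and [39]
    Merge: [16] + [39] -> [16, 39]
    Split: [26, 19] -> [26] and [19]
    Merge: [26] + [19] -> [19, 26]
  Merge: [16, 39] + [19, 26] -> [16, 19, 26, 39]
Merge: [2, 22, 43, 47] + [16, 19, 26, 39] -> [2, 16, 19, 22, 26, 39, 43, 47]

Final sorted array: [2, 16, 19, 22, 26, 39, 43, 47]

The merge sort proceeds by recursively splitting the array and merging sorted halves.
After all merges, the sorted array is [2, 16, 19, 22, 26, 39, 43, 47].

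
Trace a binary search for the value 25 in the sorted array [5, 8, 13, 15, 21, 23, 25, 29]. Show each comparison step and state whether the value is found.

Binary search for 25 in [5, 8, 13, 15, 21, 23, 25, 29]:

lo=0, hi=7, mid=3, arr[mid]=15 -> 15 < 25, search right half
lo=4, hi=7, mid=5, arr[mid]=23 -> 23 < 25, search right half
lo=6, hi=7, mid=6, arr[mid]=25 -> Found target at index 6!

Binary search finds 25 at index 6 after 3 comparisons. The search repeatedly halves the search space by comparing with the middle element.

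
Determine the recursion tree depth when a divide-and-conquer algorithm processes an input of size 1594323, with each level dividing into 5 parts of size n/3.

For divide and conquer with division factor 3:

Problem sizes at each level:
Level 0: 1594323
Level 1: 531441
Level 2: 177147
Level 3: 59049
Level 4: 19683
Level 5: 6561
Level 6: 2187
Level 7: 729
Level 8: 243
Level 9: 81
Level 10: 27
Level 11: 9
Level 12: 3
Level 13: 1

The root is level 0 and the size-1 base case is level 13 (the tree spans levels 0 through 13, i.e. 14 levels counting the root), so the depth is the number of divisions: log_3(1594323) = 13

The recursion tree depth is log_3(1594323) = 13. At each level, the problem size is divided by 3, so it takes 13 divisions to reduce to a base case of size 1. The algorithm makes 5 recursive calls at each level.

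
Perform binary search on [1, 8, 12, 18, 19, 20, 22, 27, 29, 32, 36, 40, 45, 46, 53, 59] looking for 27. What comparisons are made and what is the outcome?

Binary search for 27 in [1, 8, 12, 18, 19, 20, 22, 27, 29, 32, 36, 40, 45, 46, 53, 59]:

lo=0, hi=15, mid=7, arr[mid]=27 -> Found target at index 7!

Binary search finds 27 at index 7 after 1 comparisons. The search repeatedly halves the search space by comparing with the middle element.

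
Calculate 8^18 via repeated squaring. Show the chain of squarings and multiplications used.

Computing 8^18 by squaring (build up from 8^1; each line after the first costs one multiplication):

8^1 = 8
8^2 = (8^1)^2 = 8^2 = 64
8^4 = (8^2)^2 = 64^2 = 4096
8^8 = (8^4)^2 = 4096^2 = 16777216
8^9 = 8 * 8^8 = 8 * 16777216 = 134217728
8^18 = (8^9)^2 = 134217728^2 = 18014398509481984

Result: 18014398509481984
Multiplications needed: 5 (5 lines after 8^1)

8^18 = 18014398509481984. Using exponentiation by squaring, this requires 5 multiplications. The key idea: if the exponent is even, square the half-power; if odd, multiply by the base once.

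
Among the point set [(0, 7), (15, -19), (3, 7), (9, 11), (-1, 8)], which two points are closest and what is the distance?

Computing all pairwise distances among 5 points:

d((0, 7), (15, -19)) = 30.0167
d((0, 7), (3, 7)) = 3.0
d((0, 7), (9, 11)) = 9.8489
d((0, 7), (-1, 8)) = 1.4142 <-- minimum
d((15, -19), (3, 7)) = 28.6356
d((15, -19), (9, 11)) = 30.5941
d((15, -19), (-1, 8)) = 31.3847
d((3, 7), (9, 11)) = 7.2111
d((3, 7), (-1, 8)) = 4.1231
d((9, 11), (-1, 8)) = 10.4403

Closest pair: (0, 7) and (-1, 8) with distance 1.4142

The closest pair is (0, 7) and (-1, 8) with Euclidean distance 1.4142. For 5 points, brute-force pairwise comparison is shown above. For large n, the divide-and-conquer algorithm (sort by x, recurse on halves, check the dividing strip) achieves O(n log n).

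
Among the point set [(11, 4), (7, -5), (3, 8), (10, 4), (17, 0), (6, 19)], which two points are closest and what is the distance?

Computing all pairwise distances among 6 points:

d((11, 4), (7, -5)) = 9.8489
d((11, 4), (3, 8)) = 8.9443
d((11, 4), (10, 4)) = 1.0 <-- minimum
d((11, 4), (17, 0)) = 7.2111
d((11, 4), (6, 19)) = 15.8114
d((7, -5), (3, 8)) = 13.6015
d((7, -5), (10, 4)) = 9.4868
d((7, -5), (17, 0)) = 11.1803
d((7, -5), (6, 19)) = 24.0208
d((3, 8), (10, 4)) = 8.0623
d((3, 8), (17, 0)) = 16.1245
d((3, 8), (6, 19)) = 11.4018
d((10, 4), (17, 0)) = 8.0623
d((10, 4), (6, 19)) = 15.5242
d((17, 0), (6, 19)) = 21.9545

Closest pair: (11, 4) and (10, 4) with distance 1.0

The closest pair is (11, 4) and (10, 4) with Euclidean distance 1.0. For 6 points, brute-force pairwise comparison is shown above. For large n, the divide-and-conquer algorithm (sort by x, recurse on halves, check the dividing strip) achieves O(n log n).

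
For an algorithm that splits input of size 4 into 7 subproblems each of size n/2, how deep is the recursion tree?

For divide and conquer with division factor 2:

Problem sizes at each level:
Level 0: 4
Level 1: 2
Level 2: 1

The root is level 0 and the size-1 base case is level 2 (the tree spans levels 0 through 2, i.e. 3 levels counting the root), so the depth is the number of divisions: log_2(4) = 2

The recursion tree depth is log_2(4) = 2. At each level, the problem size is divided by 2, so it takes 2 divisions to reduce to a base case of size 1. The algorithm makes 7 recursive calls at each level.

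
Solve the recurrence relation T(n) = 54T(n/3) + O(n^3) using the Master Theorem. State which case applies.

Master Theorem for T(n) = 54T(n/3) + O(n^3):

a = 54, b = 3, c = 3
log_b(a) = log_3(54) = 3.6309

Case 1: c = 3 < log_3(54) = 3.6309
T(n) = O(n^(log_3 54))

For T(n) = 54T(n/3) + O(n^3): log_3(54) = 3.6309. This is Case 1 of the Master Theorem (c < log_b(a), work dominated by leaves), giving O(n^(log_3 54)).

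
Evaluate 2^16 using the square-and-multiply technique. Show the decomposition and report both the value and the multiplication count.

Computing 2^16 by squaring (build up from 2^1; each line after the first costs one multiplication):

2^1 = 2
2^2 = (2^1)^2 = 2^2 = 4
2^4 = (2^2)^2 = 4^2 = 16
2^8 = (2^4)^2 = 16^2 = 256
2^16 = (2^8)^2 = 256^2 = 65536

Result: 65536
Multiplications needed: 4 (4 lines after 2^1)

2^16 = 65536. Using exponentiation by squaring, this requires 4 multiplications. The key idea: if the exponent is even, square the half-power; if odd, multiply by the base once.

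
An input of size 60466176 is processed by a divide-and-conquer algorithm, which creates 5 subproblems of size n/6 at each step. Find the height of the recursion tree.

For divide and conquer with division factor 6:

Problem sizes at each level:
Level 0: 60466176
Level 1: 10077696
Level 2: 1679616
Level 3: 279936
Level 4: 46656
Level 5: 7776
Level 6: 1296
Level 7: 216
Level 8: 36
Level 9: 6
Level 10: 1

The root is level 0 and the size-1 base case is level 10 (the tree spans levels 0 through 10, i.e. 11 levels counting the root), so the depth is the number of divisions: log_6(60466176) = 10

The recursion tree depth is log_6(60466176) = 10. At each level, the problem size is divided by 6, so it takes 10 divisions to reduce to a base case of size 1. The algorithm makes 5 recursive calls at each level.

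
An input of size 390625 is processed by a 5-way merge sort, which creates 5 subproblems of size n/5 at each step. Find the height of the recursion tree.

For divide and conquer with division factor 5:

Problem sizes at each level:
Level 0: 390625
Level 1: 78125
Level 2: 15625
Level 3: 3125
Level 4: 625
Level 5: 125
Level 6: 25
Level 7: 5
Level 8: 1

The root is level 0 and the size-1 base case is level 8 (the tree spans levels 0 through 8, i.e. 9 levels counting the root), so the depth is the number of divisions: log_5(390625) = 8

The recursion tree depth is log_5(390625) = 8. At each level, the problem size is divided by 5, so it takes 8 divisions to reduce to a base case of size 1. The algorithm makes 5 recursive calls at each level.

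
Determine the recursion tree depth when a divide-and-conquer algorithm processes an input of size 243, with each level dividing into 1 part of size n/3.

For divide and conquer with division factor 3:

Problem sizes at each level:
Level 0: 243
Level 1: 81
Level 2: 27
Level 3: 9
Level 4: 3
Level 5: 1

The root is level 0 and the size-1 base case is level 5 (the tree spans levels 0 through 5, i.e. 6 levels counting the root), so the depth is the number of divisions: log_3(243) = 5

The recursion tree depth is log_3(243) = 5. At each level, the problem size is divided by 3, so it takes 5 divisions to reduce to a base case of size 1. The algorithm makes 1 recursive call at each level.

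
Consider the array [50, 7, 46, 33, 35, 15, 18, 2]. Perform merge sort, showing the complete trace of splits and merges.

Merge sort trace:

Split: [50, 7, 46, 33, 35, 15, 18, 2] -> [50, 7, 46, 33] and [35, 15, 18, 2]
  Split: [50, 7, 46, 33] -> [50, 7] and [46, 33]
    Split: [50, 7] -> [50] and [7]
    Merge: [50] + [7] -> [7, 50]
    Split: [46, 33] -> [46] and [33]
    Merge: [46] + [33] -> [33, 46]
  Merge: [7, 50] + [33, 46] -> [7, 33, 46, 50]
  Split: [35, 15, 18, 2] -> [35, 15] and [18, 2]
    Split: [35, 15] -> [35] and [15]
    Merge: [35] + [15] -> [15, 35]
    Split: [18, 2] -> [18] and [2]
    Merge: [18] + [2] -> [2, 18]
  Merge: [15, 35] + [2, 18] -> [2, 15, 18, 35]
Merge: [7, 33, 46, 50] + [2, 15, 18, 35] -> [2, 7, 15, 18, 33, 35, 46, 50]

Final sorted array: [2, 7, 15, 18, 33, 35, 46, 50]

The merge sort proceeds by recursively splitting the array and merging sorted halves.
After all merges, the sorted array is [2, 7, 15, 18, 33, 35, 46, 50].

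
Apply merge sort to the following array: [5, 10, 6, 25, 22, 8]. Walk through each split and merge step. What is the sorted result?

Merge sort trace:

Split: [5, 10, 6, 25, 22, 8] -> [5, 10, 6] and [25, 22, 8]
  Split: [5, 10, 6] -> [5] and [10, 6]
    Split: [10, 6] -> [10] and [6]
    Merge: [10] + [6] -> [6, 10]
  Merge: [5] + [6, 10] -> [5, 6, 10]
  Split: [25, 22, 8] -> [25] and [22, 8]
    Split: [22, 8] -> [22] and [8]
    Merge: [22] + [8] -> [8, 22]
  Merge: [25] + [8, 22] -> [8, 22, 25]
Merge: [5, 6, 10] + [8, 22, 25] -> [5, 6, 8, 10, 22, 25]

Final sorted array: [5, 6, 8, 10, 22, 25]

The merge sort proceeds by recursively splitting the array and merging sorted halves.
After all merges, the sorted array is [5, 6, 8, 10, 22, 25].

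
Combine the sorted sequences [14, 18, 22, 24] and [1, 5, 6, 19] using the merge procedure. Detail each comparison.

Merging process:

Compare 14 vs 1: take 1 from right. Merged: [1]
Compare 14 vs 5: take 5 from right. Merged: [1, 5]
Compare 14 vs 6: take 6 from right. Merged: [1, 5, 6]
Compare 14 vs 19: take 14 from left. Merged: [1, 5, 6, 14]
Compare 18 vs 19: take 18 from left. Merged: [1, 5, 6, 14, 18]
Compare 22 vs 19: take 19 from right. Merged: [1, 5, 6, 14, 18, 19]
Append remaining from left: [22, 24]. Merged: [1, 5, 6, 14, 18, 19, 22, 24]

Final merged array: [1, 5, 6, 14, 18, 19, 22, 24]
Total comparisons: 6

The merged array is [1, 5, 6, 14, 18, 19, 22, 24], requiring 6 comparisons. The merge step runs in O(n) time where n is the total number of elements.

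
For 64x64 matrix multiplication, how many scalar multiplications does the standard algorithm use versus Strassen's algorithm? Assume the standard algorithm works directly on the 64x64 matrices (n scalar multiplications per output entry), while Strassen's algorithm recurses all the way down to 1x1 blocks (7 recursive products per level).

Matrix multiplication for 64x64 matrices:

Standard algorithm: 64^3 = 262144 multiplications
Strassen's algorithm: 7^(log2(64)) = 7^6 = 117649 multiplications
Savings: 262144 - 117649 = 144495 multiplications

Standard: 262144 multiplications (64^3). Strassen: 117649 multiplications (7^6). Strassen reduces 8 recursive multiplications to 7 at each level.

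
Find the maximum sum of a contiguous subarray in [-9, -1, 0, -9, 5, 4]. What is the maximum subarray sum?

Using Kadane's algorithm on [-9, -1, 0, -9, 5, 4]:

Scanning through the array:
Position 1 (value -1): max_ending_here = -1, max_so_far = -1
Position 2 (value 0): max_ending_here = 0, max_so_far = 0
Position 3 (value -9): max_ending_here = -9, max_so_far = 0
Position 4 (value 5): max_ending_here = 5, max_so_far = 5
Position 5 (value 4): max_ending_here = 9, max_so_far = 9

Maximum subarray: [5, 4]
Maximum sum: 9

The maximum subarray is [5, 4] with sum 9. This subarray runs from index 4 to index 5.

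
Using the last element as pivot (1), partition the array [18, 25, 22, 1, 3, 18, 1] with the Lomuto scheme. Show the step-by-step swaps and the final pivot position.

Lomuto partition with pivot = 1:

Initial array: [18, 25, 22, 1, 3, 18, 1]

arr[0]=18 > 1: no swap
arr[1]=25 > 1: no swap
arr[2]=22 > 1: no swap
arr[3]=1 <= 1: swap with position 0, array becomes [1, 25, 22, 18, 3, 18, 1]
arr[4]=3 > 1: no swap
arr[5]=18 > 1: no swap

Place pivot at position 1: [1, 1, 22, 18, 3, 18, 25]
Pivot position: 1

After partitioning with pivot 1, the array becomes [1, 1, 22, 18, 3, 18, 25]. The pivot is placed at index 1. All elements to the left of the pivot are <= 1, and all elements to the right are > 1.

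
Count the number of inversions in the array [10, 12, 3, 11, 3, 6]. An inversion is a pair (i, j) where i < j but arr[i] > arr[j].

Finding inversions in [10, 12, 3, 11, 3, 6]:

(0, 2): arr[0]=10 > arr[2]=3
(0, 4): arr[0]=10 > arr[4]=3
(0, 5): arr[0]=10 > arr[5]=6
(1, 2): arr[1]=12 > arr[2]=3
(1, 3): arr[1]=12 > arr[3]=11
(1, 4): arr[1]=12 > arr[4]=3
(1, 5): arr[1]=12 > arr[5]=6
(3, 4): arr[3]=11 > arr[4]=3
(3, 5): arr[3]=11 > arr[5]=6

Total inversions: 9

The array has 9 inversion(s): (0,2), (0,4), (0,5), (1,2), (1,3), (1,4), (1,5), (3,4), (3,5). Each pair (i,j) satisfies i < j and arr[i] > arr[j].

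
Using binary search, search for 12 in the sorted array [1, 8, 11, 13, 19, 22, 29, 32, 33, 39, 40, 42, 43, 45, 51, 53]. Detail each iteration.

Binary search for 12 in [1, 8, 11, 13, 19, 22, 29, 32, 33, 39, 40, 42, 43, 45, 51, 53]:

lo=0, hi=15, mid=7, arr[mid]=32 -> 32 > 12, search left half
lo=0, hi=6, mid=3, arr[mid]=13 -> 13 > 12, search left half
lo=0, hi=2, mid=1, arr[mid]=8 -> 8 < 12, search right half
lo=2, hi=2, mid=2, arr[mid]=11 -> 11 < 12, search right half
lo=3 > hi=2, target 12 not found

Binary search determines that 12 is not in the array after 4 comparisons. The search space was exhausted without finding the target.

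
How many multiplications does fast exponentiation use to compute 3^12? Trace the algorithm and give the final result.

Computing 3^12 by squaring (build up from 3^1; each line after the first costs one multiplication):

3^1 = 3
3^2 = (3^1)^2 = 3^2 = 9
3^3 = 3 * 3^2 = 3 * 9 = 27
3^6 = (3^3)^2 = 27^2 = 729
3^12 = (3^6)^2 = 729^2 = 531441

Result: 531441
Multiplications needed: 4 (4 lines after 3^1)

3^12 = 531441. Using exponentiation by squaring, this requires 4 multiplications. The key idea: if the exponent is even, square the half-power; if odd, multiply by the base once.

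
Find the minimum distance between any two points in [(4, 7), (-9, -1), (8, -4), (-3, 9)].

Computing all pairwise distances among 4 points:

d((4, 7), (-9, -1)) = 15.2643
d((4, 7), (8, -4)) = 11.7047
d((4, 7), (-3, 9)) = 7.2801 <-- minimum
d((-9, -1), (8, -4)) = 17.2627
d((-9, -1), (-3, 9)) = 11.6619
d((8, -4), (-3, 9)) = 17.0294

Closest pair: (4, 7) and (-3, 9) with distance 7.2801

The closest pair is (4, 7) and (-3, 9) with Euclidean distance 7.2801. For 4 points, brute-force pairwise comparison is shown above. For large n, the divide-and-conquer algorithm (sort by x, recurse on halves, check the dividing strip) achieves O(n log n).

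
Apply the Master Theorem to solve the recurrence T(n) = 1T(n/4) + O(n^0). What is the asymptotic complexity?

Master Theorem for T(n) = 1T(n/4) + O(n^0):

a = 1, b = 4, c = 0
log_b(a) = log_4(1) = 0.0000

Case 2: c = 0 = log_4(1) = 0.0000
T(n) = O(n^0 log n) = O(log n)

For T(n) = 1T(n/4) + O(n^0): log_4(1) = 0.0000. This is Case 2 of the Master Theorem (c = log_b(a), equal work at all levels), giving O(log n).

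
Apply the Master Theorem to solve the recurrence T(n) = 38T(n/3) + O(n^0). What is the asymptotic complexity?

Master Theorem for T(n) = 38T(n/3) + O(n^0):

a = 38, b = 3, c = 0
log_b(a) = log_3(38) = 3.3111

Case 1: c = 0 < log_3(38) = 3.3111
T(n) = O(n^(log_3 38))

For T(n) = 38T(n/3) + O(n^0): log_3(38) = 3.3111. This is Case 1 of the Master Theorem (c < log_b(a), work dominated by leaves), giving O(n^(log_3 38)).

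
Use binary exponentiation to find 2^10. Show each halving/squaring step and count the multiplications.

Computing 2^10 by squaring (build up from 2^1; each line after the first costs one multiplication):

2^1 = 2
2^2 = (2^1)^2 = 2^2 = 4
2^4 = (2^2)^2 = 4^2 = 16
2^5 = 2 * 2^4 = 2 * 16 = 32
2^10 = (2^5)^2 = 32^2 = 1024

Result: 1024
Multiplications needed: 4 (4 lines after 2^1)

2^10 = 1024. Using exponentiation by squaring, this requires 4 multiplications. The key idea: if the exponent is even, square the half-power; if odd, multiply by the base once.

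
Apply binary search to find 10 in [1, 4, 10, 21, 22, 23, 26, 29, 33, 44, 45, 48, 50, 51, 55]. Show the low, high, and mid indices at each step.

Binary search for 10 in [1, 4, 10, 21, 22, 23, 26, 29, 33, 44, 45, 48, 50, 51, 55]:

lo=0, hi=14, mid=7, arr[mid]=29 -> 29 > 10, search left half
lo=0, hi=6, mid=3, arr[mid]=21 -> 21 > 10, search left half
lo=0, hi=2, mid=1, arr[mid]=4 -> 4 < 10, search right half
lo=2, hi=2, mid=2, arr[mid]=10 -> Found target at index 2!

Binary search finds 10 at index 2 after 4 comparisons. The search repeatedly halves the search space by comparing with the middle element.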